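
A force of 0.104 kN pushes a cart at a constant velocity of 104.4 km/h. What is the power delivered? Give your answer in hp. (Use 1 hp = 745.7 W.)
Convert to SI: F = 104.0 N, v = 29.0 m/s
P = Fv = (104.0)(29.0) = 3016.0 W = 4.045 hp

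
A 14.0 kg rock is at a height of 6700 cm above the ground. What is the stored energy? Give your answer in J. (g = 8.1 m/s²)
Convert to SI: m = 14.0 kg, h = 67.0 m
PE = mgh = (14.0)(8.1)(67.0) = 7598 J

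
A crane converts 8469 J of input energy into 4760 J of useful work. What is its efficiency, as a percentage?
η = W_out/W_in = 4760/8469 = 56.2%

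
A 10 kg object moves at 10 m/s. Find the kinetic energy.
KE = ½mv² = ½(10)(10)² = 500.0 J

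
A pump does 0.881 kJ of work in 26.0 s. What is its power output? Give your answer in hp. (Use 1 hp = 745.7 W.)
Convert to SI: W = 881.0 J, t = 26.0 s
P = W/t = 881.0/26.0 = 33.8846 W = 0.04544 hp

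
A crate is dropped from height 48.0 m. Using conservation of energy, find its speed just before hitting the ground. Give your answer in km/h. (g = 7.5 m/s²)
mgh = ½mv² ⇒ v = √(2gh) = √(2·7.5·48.0) = 26.8328 m/s = 96.6 km/h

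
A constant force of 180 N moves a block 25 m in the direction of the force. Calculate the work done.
W = F·d = (180)(25) = 4500 J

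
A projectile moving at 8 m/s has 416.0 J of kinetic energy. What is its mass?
m = 2·KE/v² = 2·416.0/(8)² = 13.0 kg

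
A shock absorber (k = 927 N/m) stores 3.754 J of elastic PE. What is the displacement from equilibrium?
x = √(2·PE/k) = √(2·3.754/927) = 0.09 m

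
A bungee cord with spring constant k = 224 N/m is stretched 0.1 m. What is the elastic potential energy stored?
PE = ½kx² = ½(224)(0.1)² = 1.12 J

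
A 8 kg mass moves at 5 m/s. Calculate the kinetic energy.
KE = ½mv² = ½(8)(5)² = 100.0 J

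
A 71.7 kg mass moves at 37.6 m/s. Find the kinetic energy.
KE = ½mv² = ½(71.7)(37.6)² = 50680 J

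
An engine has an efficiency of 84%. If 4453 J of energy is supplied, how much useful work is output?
W_out = η·W_in = 0.84·4453 = 3740.52 J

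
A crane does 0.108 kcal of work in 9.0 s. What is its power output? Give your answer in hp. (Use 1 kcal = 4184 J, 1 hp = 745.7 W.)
Convert to SI: W = 451.872 J, t = 9.0 s
P = W/t = 451.872/9.0 = 50.208 W = 0.06733 hp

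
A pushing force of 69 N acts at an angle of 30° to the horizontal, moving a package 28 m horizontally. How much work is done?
W = F·d·cosθ = (69)(28)cos(30°) = 1673 J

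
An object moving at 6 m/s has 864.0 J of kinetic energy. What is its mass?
m = 2·KE/v² = 2·864.0/(6)² = 48.0 kg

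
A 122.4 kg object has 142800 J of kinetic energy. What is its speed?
v = √(2·KE/m) = √(2·142800/122.4) = 48.3 m/s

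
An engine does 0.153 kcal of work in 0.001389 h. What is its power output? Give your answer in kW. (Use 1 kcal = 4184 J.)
Convert to SI: W = 640.152 J, t = 5.0004 s
P = W/t = 640.152/5.0004 = 128.02 W = 0.128 kW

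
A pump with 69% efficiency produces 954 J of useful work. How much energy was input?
W_in = W_out/η = 954/0.69 = 1383 J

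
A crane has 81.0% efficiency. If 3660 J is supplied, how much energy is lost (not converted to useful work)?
W_lost = W_in(1 − η) = 3660·(1 − 0.81) = 695.4 J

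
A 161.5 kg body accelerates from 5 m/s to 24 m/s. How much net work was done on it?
W = ΔKE = ½m(v₂² − v₁²) = ½(161.5)(24² − 5²) = 44493.25 J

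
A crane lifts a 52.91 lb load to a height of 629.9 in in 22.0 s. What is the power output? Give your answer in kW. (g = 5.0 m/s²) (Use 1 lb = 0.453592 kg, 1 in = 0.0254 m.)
Convert to SI: m = 23.9996 kg, h = 15.9995 m, t = 22.0 s
P = mgh/t = (23.9996)(5.0)(15.9995)/22.0 = 87.2682 W = 0.08727 kW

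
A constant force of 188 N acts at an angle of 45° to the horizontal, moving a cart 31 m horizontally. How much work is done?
W = F·d·cosθ = (188)(31)cos(45°) = 4121 J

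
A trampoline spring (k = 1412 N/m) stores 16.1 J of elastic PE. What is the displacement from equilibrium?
x = √(2·PE/k) = √(2·16.1/1412) = 0.151 m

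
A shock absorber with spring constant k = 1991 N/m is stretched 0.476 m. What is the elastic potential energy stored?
PE = ½kx² = ½(1991)(0.476)² = 225.6 J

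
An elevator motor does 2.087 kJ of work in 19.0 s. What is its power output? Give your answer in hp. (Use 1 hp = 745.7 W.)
Convert to SI: W = 2087.0 J, t = 19.0 s
P = W/t = 2087.0/19.0 = 109.842 W = 0.1473 hp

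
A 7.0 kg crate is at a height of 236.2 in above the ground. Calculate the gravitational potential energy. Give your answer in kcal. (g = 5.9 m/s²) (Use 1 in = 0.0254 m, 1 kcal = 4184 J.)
Convert to SI: m = 7.0 kg, h = 5.99948 m
PE = mgh = (7.0)(5.9)(5.99948) = 247.779 J = 0.05922 kcal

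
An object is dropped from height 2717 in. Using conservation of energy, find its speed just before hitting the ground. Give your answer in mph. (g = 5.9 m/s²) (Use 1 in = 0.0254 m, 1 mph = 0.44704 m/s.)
Convert to SI: h = 69.0118 m
mgh = ½mv² ⇒ v = √(2gh) = √(2·5.9·69.0118) = 28.5366 m/s = 63.83 mph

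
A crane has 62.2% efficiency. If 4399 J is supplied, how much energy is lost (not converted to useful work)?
W_lost = W_in(1 − η) = 4399·(1 − 0.622) = 1663 J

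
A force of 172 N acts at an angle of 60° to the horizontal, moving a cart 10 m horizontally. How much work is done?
W = F·d·cosθ = (172)(10)cos(60°) = 860.0 J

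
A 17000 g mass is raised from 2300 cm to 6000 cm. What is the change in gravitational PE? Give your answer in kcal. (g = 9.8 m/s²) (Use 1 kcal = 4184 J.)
Convert to SI: m = 17.0 kg, Δh = 37.0 m
ΔPE = mgΔh = (17.0)(9.8)(37.0) = 6164.2 J = 1.473 kcal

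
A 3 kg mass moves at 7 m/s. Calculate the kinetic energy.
KE = ½mv² = ½(3)(7)² = 73.5 J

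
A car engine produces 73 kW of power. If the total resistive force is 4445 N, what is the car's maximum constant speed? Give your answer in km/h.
P = Fv ⇒ v = P/F = 73000 W/4445.0 N = 16.4229 m/s = 59.12 km/h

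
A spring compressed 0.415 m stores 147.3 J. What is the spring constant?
k = 2·PE/x² = 2·147.3/(0.415)² = 1711 N/m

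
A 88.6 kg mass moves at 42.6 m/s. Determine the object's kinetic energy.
KE = ½mv² = ½(88.6)(42.6)² = 80390 J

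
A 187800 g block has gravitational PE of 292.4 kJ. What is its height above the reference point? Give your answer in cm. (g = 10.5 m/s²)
Convert to SI: m = 187.8 kg, PE = 292400 J
h = PE/(mg) = 292400/(187.8·10.5) = 148.283 m = 14830 cm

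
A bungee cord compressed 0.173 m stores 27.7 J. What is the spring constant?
k = 2·PE/x² = 2·27.7/(0.173)² = 1851 N/m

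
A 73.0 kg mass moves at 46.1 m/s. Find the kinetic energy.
KE = ½mv² = ½(73.0)(46.1)² = 77570 J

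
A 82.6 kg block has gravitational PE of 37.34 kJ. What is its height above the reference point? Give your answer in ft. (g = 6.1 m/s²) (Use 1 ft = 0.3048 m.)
Convert to SI: m = 82.6 kg, PE = 37340.0 J
h = PE/(mg) = 37340.0/(82.6·6.1) = 74.1079 m = 243.1 ft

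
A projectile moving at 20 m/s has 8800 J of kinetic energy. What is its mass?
m = 2·KE/v² = 2·8800/(20)² = 44.0 kg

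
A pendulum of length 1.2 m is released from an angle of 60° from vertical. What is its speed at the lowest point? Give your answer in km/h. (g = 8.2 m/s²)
h = L(1 − cosθ) = 1.2(1 − cos60°) = 0.6 m
v = √(2gh) = √(2·8.2·0.6) = 3.13688 m/s = 11.29 km/h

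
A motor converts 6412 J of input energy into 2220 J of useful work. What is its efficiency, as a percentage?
η = W_out/W_in = 2220/6412 = 34.62%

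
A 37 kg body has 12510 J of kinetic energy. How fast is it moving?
v = √(2·KE/m) = √(2·12510/37) = 26.0 m/s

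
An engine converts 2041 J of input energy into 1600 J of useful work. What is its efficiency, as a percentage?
η = W_out/W_in = 1600/2041 = 78.39%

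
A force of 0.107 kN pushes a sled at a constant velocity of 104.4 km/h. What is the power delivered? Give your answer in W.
Convert to SI: F = 107.0 N, v = 29.0 m/s
P = Fv = (107.0)(29.0) = 3103 W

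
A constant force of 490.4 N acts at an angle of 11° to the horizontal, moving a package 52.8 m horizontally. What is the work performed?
W = F·d·cosθ = (490.4)(52.8)cos(11°) = 25420 J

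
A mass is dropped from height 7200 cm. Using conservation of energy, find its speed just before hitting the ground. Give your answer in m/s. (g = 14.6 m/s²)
Convert to SI: h = 72.0 m
mgh = ½mv² ⇒ v = √(2gh) = √(2·14.6·72.0) = 45.85 m/s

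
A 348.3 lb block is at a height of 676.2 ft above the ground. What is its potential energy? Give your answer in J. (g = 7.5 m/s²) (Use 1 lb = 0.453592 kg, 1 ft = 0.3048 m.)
Convert to SI: m = 157.986 kg, h = 206.106 m
PE = mgh = (157.986)(7.5)(206.106) = 244200 J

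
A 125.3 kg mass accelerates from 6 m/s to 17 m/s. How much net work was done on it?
W = ΔKE = ½m(v₂² − v₁²) = ½(125.3)(17² − 6²) = 15850.45 J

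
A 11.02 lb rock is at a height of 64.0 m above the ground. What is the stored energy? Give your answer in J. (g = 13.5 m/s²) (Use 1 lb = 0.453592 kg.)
Convert to SI: m = 4.99858 kg, h = 64.0 m
PE = mgh = (4.99858)(13.5)(64.0) = 4319 J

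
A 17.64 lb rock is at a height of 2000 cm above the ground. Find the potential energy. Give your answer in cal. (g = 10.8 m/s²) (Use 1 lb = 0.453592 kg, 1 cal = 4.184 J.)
Convert to SI: m = 8.00136 kg, h = 20.0 m
PE = mgh = (8.00136)(10.8)(20.0) = 1728.29 J = 413.1 cal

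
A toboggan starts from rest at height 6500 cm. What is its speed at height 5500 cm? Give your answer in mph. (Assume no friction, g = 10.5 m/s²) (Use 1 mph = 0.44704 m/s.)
Convert to SI: h₁−h₂ = 10.0 m
mgh₁ = mgh₂ + ½mv² ⇒ v = √(2g(h₁−h₂)) = √(2·10.5·10.0) = 14.4914 m/s = 32.42 mph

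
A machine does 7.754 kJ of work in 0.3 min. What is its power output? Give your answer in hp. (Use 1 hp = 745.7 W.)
Convert to SI: W = 7754.0 J, t = 18.0 s
P = W/t = 7754.0/18.0 = 430.778 W = 0.5777 hp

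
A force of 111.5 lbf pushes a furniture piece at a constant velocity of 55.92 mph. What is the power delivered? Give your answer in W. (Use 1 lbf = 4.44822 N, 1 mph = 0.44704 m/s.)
Convert to SI: F = 495.977 N, v = 24.9985 m/s
P = Fv = (495.977)(24.9985) = 12400 W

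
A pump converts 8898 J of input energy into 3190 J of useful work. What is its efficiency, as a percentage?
η = W_out/W_in = 3190/8898 = 35.85%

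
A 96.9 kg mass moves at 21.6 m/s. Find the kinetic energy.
KE = ½mv² = ½(96.9)(21.6)² = 22600 J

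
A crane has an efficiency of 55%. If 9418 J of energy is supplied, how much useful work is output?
W_out = η·W_in = 0.55·9418 = 5179.9 J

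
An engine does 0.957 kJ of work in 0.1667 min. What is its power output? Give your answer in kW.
Convert to SI: W = 957.0 J, t = 10.002 s
P = W/t = 957.0/10.002 = 95.6809 W = 0.09568 kW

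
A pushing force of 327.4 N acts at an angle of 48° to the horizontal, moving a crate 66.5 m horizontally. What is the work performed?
W = F·d·cosθ = (327.4)(66.5)cos(48°) = 14570 J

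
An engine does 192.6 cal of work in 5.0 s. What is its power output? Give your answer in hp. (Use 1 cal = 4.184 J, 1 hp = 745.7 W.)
Convert to SI: W = 805.838 J, t = 5.0 s
P = W/t = 805.838/5.0 = 161.168 W = 0.2161 hp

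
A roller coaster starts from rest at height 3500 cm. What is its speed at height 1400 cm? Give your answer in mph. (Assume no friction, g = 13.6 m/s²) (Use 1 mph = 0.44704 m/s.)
Convert to SI: h₁−h₂ = 21.0 m
mgh₁ = mgh₂ + ½mv² ⇒ v = √(2g(h₁−h₂)) = √(2·13.6·21.0) = 23.8998 m/s = 53.46 mph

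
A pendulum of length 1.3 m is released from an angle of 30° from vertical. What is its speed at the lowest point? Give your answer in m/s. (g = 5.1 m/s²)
h = L(1 − cosθ) = 1.3(1 − cos30°) = 0.174167 m
v = √(2gh) = √(2·5.1·0.174167) = 1.333 m/s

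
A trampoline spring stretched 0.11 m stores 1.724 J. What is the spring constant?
k = 2·PE/x² = 2·1.724/(0.11)² = 285.0 N/m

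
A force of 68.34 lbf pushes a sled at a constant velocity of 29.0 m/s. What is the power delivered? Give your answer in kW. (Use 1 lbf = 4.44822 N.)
Convert to SI: F = 303.991 N, v = 29.0 m/s
P = Fv = (303.991)(29.0) = 8815.75 W = 8.816 kW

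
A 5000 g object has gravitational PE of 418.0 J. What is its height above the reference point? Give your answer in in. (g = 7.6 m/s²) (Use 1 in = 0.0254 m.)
Convert to SI: m = 5.0 kg, PE = 418.0 J
h = PE/(mg) = 418.0/(5.0·7.6) = 11.0 m = 433.1 in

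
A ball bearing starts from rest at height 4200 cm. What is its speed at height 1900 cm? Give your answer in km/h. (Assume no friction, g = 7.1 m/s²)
Convert to SI: h₁−h₂ = 23.0 m
mgh₁ = mgh₂ + ½mv² ⇒ v = √(2g(h₁−h₂)) = √(2·7.1·23.0) = 18.0721 m/s = 65.06 km/h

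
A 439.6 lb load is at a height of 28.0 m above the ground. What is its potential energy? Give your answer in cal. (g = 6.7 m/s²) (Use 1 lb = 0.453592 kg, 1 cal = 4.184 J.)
Convert to SI: m = 199.399 kg, h = 28.0 m
PE = mgh = (199.399)(6.7)(28.0) = 37407.3 J = 8941 cal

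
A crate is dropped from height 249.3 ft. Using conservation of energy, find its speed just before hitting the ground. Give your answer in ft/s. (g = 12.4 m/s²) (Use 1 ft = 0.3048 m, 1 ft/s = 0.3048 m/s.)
Convert to SI: h = 75.9866 m
mgh = ½mv² ⇒ v = √(2gh) = √(2·12.4·75.9866) = 43.4105 m/s = 142.4 ft/s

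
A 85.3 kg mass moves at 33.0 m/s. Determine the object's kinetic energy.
KE = ½mv² = ½(85.3)(33.0)² = 46450 J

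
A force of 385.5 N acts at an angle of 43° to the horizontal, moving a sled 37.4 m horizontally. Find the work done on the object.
W = F·d·cosθ = (385.5)(37.4)cos(43°) = 10540 J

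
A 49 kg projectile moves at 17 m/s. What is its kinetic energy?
KE = ½mv² = ½(49)(17)² = 7080.5 J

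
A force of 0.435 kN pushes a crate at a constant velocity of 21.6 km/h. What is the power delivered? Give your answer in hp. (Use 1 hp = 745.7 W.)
Convert to SI: F = 435.0 N, v = 6.0 m/s
P = Fv = (435.0)(6.0) = 2610.0 W = 3.5 hp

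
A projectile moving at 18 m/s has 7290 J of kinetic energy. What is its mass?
m = 2·KE/v² = 2·7290/(18)² = 45.0 kg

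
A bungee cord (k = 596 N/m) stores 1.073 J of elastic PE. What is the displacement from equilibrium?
x = √(2·PE/k) = √(2·1.073/596) = 0.06001 m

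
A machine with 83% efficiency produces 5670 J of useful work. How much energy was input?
W_in = W_out/η = 5670/0.83 = 6831 J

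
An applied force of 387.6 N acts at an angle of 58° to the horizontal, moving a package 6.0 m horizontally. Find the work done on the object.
W = F·d·cosθ = (387.6)(6.0)cos(58°) = 1232 J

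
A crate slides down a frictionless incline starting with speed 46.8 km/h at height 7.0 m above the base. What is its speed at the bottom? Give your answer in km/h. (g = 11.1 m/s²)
Convert to SI: v₀ = 13.0 m/s, h = 7.0 m
½mv₀² + mgh = ½mv² ⇒ v = √(v₀² + 2gh) = √(13.0² + 2·11.1·7.0) = 18.0111 m/s = 64.84 km/h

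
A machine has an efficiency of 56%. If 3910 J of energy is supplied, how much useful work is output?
W_out = η·W_in = 0.56·3910 = 2189.6 J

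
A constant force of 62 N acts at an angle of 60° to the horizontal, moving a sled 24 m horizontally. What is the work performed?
W = F·d·cosθ = (62)(24)cos(60°) = 744.0 J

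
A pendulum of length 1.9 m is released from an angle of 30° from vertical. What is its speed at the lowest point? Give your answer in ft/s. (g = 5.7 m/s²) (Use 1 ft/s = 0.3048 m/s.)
h = L(1 − cosθ) = 1.9(1 − cos30°) = 0.254552 m
v = √(2gh) = √(2·5.7·0.254552) = 1.70349 m/s = 5.589 ft/s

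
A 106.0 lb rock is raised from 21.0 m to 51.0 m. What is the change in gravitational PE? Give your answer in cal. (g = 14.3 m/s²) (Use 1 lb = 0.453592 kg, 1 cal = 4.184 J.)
Convert to SI: m = 48.0808 kg, Δh = 30.0 m
ΔPE = mgΔh = (48.0808)(14.3)(30.0) = 20626.6 J = 4930 cal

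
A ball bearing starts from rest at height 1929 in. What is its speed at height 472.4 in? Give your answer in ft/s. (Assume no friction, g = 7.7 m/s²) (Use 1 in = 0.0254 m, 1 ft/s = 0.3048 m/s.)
Convert to SI: h₁−h₂ = 36.9976 m
mgh₁ = mgh₂ + ½mv² ⇒ v = √(2g(h₁−h₂)) = √(2·7.7·36.9976) = 23.8697 m/s = 78.31 ft/s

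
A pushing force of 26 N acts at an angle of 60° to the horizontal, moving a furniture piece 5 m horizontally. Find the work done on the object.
W = F·d·cosθ = (26)(5)cos(60°) = 65.0 J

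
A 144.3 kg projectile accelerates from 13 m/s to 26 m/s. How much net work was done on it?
W = ΔKE = ½m(v₂² − v₁²) = ½(144.3)(26² − 13²) = 36580.05 J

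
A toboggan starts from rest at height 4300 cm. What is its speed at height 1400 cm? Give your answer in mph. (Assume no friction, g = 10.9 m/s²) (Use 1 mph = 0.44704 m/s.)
Convert to SI: h₁−h₂ = 29.0 m
mgh₁ = mgh₂ + ½mv² ⇒ v = √(2g(h₁−h₂)) = √(2·10.9·29.0) = 25.1436 m/s = 56.24 mph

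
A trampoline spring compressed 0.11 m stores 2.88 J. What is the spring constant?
k = 2·PE/x² = 2·2.88/(0.11)² = 476.0 N/m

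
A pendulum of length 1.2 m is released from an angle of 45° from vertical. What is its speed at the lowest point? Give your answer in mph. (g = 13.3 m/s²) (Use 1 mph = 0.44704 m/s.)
h = L(1 − cosθ) = 1.2(1 − cos45°) = 0.351472 m
v = √(2gh) = √(2·13.3·0.351472) = 3.05764 m/s = 6.84 mph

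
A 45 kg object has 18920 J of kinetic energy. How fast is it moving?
v = √(2·KE/m) = √(2·18920/45) = 29.0 m/s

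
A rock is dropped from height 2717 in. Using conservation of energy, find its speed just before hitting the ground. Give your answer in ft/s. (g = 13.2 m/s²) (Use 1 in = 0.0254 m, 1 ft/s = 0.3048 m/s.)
Convert to SI: h = 69.0118 m
mgh = ½mv² ⇒ v = √(2gh) = √(2·13.2·69.0118) = 42.6839 m/s = 140.0 ft/s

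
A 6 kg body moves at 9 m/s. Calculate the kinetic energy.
KE = ½mv² = ½(6)(9)² = 243.0 J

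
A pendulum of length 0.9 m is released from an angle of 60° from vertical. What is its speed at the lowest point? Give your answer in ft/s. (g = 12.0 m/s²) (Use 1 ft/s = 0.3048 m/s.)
h = L(1 − cosθ) = 0.9(1 − cos60°) = 0.45 m
v = √(2gh) = √(2·12.0·0.45) = 3.28634 m/s = 10.78 ft/s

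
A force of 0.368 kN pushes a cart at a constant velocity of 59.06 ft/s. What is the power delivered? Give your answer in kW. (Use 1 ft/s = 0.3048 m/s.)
Convert to SI: F = 368.0 N, v = 18.0015 m/s
P = Fv = (368.0)(18.0015) = 6624.55 W = 6.625 kW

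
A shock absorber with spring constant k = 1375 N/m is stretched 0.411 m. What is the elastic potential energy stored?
PE = ½kx² = ½(1375)(0.411)² = 116.1 J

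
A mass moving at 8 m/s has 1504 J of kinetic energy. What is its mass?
m = 2·KE/v² = 2·1504/(8)² = 47.0 kg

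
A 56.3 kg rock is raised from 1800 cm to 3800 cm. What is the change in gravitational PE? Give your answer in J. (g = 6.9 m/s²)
Convert to SI: m = 56.3 kg, Δh = 20.0 m
ΔPE = mgΔh = (56.3)(6.9)(20.0) = 7769 J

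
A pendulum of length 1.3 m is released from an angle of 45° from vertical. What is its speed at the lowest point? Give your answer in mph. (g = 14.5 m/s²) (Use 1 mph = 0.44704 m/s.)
h = L(1 − cosθ) = 1.3(1 − cos45°) = 0.380761 m
v = √(2gh) = √(2·14.5·0.380761) = 3.32296 m/s = 7.433 mph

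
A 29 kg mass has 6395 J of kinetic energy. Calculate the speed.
v = √(2·KE/m) = √(2·6395/29) = 21.0 m/s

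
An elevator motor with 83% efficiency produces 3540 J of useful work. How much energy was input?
W_in = W_out/η = 3540/0.83 = 4265 J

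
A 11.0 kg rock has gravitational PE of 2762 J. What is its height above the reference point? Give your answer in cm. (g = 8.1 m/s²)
h = PE/(mg) = 2762.0/(11.0·8.1) = 30.9989 m = 3100 cm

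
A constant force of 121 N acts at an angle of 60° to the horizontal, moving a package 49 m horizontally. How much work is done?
W = F·d·cosθ = (121)(49)cos(60°) = 2965 J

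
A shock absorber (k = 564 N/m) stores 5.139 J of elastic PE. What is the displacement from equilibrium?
x = √(2·PE/k) = √(2·5.139/564) = 0.135 m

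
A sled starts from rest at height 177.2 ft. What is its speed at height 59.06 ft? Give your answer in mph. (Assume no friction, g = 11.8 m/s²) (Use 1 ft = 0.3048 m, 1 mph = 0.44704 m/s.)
Convert to SI: h₁−h₂ = 36.0091 m
mgh₁ = mgh₂ + ½mv² ⇒ v = √(2g(h₁−h₂)) = √(2·11.8·36.0091) = 29.1516 m/s = 65.21 mph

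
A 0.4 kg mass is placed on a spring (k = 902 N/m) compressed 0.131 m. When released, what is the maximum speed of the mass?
½kx² = ½mv² ⇒ v = x√(k/m) = (0.131)√(902/0.4) = 6.221 m/s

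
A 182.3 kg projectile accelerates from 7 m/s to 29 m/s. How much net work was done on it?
W = ΔKE = ½m(v₂² − v₁²) = ½(182.3)(29² − 7²) = 72190.8 J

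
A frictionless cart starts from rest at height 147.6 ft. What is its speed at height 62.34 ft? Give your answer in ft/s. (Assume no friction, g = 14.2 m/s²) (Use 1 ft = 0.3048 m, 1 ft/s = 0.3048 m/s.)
Convert to SI: h₁−h₂ = 25.9872 m
mgh₁ = mgh₂ + ½mv² ⇒ v = √(2g(h₁−h₂)) = √(2·14.2·25.9872) = 27.1669 m/s = 89.13 ft/s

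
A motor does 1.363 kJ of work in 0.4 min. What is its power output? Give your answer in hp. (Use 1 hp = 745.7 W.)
Convert to SI: W = 1363.0 J, t = 24.0 s
P = W/t = 1363.0/24.0 = 56.7917 W = 0.07616 hp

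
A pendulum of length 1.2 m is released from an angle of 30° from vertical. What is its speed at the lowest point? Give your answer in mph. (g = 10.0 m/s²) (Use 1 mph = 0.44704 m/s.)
h = L(1 − cosθ) = 1.2(1 − cos30°) = 0.16077 m
v = √(2gh) = √(2·10.0·0.16077) = 1.79315 m/s = 4.011 mph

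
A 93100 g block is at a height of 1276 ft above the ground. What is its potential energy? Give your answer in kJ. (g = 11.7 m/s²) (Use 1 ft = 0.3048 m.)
Convert to SI: m = 93.1 kg, h = 388.925 m
PE = mgh = (93.1)(11.7)(388.925) = 423644 J = 423.6 kJ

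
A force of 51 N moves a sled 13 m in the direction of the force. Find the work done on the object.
W = F·d = (51)(13) = 663.0 J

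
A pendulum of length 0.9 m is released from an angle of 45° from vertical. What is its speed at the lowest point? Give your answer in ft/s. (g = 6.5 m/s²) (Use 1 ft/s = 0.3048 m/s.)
h = L(1 − cosθ) = 0.9(1 − cos45°) = 0.263604 m
v = √(2gh) = √(2·6.5·0.263604) = 1.85118 m/s = 6.073 ft/s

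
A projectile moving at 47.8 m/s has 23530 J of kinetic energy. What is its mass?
m = 2·KE/v² = 2·23530/(47.8)² = 20.6 kg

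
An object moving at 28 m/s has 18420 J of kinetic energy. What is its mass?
m = 2·KE/v² = 2·18420/(28)² = 46.99 kg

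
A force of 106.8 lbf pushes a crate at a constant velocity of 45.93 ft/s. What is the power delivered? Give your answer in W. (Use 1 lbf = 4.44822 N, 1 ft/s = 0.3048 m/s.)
Convert to SI: F = 475.07 N, v = 13.9995 m/s
P = Fv = (475.07)(13.9995) = 6651 W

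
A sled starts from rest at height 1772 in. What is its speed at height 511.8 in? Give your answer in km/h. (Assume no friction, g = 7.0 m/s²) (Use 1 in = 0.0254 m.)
Convert to SI: h₁−h₂ = 32.0091 m
mgh₁ = mgh₂ + ½mv² ⇒ v = √(2g(h₁−h₂)) = √(2·7.0·32.0091) = 21.169 m/s = 76.21 km/h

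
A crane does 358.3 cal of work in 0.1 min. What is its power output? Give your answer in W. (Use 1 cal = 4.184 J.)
Convert to SI: W = 1499.13 J, t = 6.0 s
P = W/t = 1499.13/6.0 = 249.9 W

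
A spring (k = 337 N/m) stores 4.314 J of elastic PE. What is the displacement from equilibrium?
x = √(2·PE/k) = √(2·4.314/337) = 0.16 m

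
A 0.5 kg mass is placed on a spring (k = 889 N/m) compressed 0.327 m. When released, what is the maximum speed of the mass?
½kx² = ½mv² ⇒ v = x√(k/m) = (0.327)√(889/0.5) = 13.79 m/s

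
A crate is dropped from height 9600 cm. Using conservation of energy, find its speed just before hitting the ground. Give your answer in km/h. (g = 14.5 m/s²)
Convert to SI: h = 96.0 m
mgh = ½mv² ⇒ v = √(2gh) = √(2·14.5·96.0) = 52.7636 m/s = 189.9 km/h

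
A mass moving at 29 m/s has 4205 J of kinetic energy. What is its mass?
m = 2·KE/v² = 2·4205/(29)² = 10.0 kg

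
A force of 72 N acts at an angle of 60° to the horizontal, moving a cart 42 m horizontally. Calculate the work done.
W = F·d·cosθ = (72)(42)cos(60°) = 1512 J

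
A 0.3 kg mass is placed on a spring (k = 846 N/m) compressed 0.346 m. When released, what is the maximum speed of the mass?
½kx² = ½mv² ⇒ v = x√(k/m) = (0.346)√(846/0.3) = 18.37 m/s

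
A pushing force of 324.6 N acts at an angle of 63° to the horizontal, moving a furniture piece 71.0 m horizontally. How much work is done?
W = F·d·cosθ = (324.6)(71.0)cos(63°) = 10460 J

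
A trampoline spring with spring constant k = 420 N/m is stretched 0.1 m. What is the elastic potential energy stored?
PE = ½kx² = ½(420)(0.1)² = 2.1 J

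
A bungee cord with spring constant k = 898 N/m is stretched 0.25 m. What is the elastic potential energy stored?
PE = ½kx² = ½(898)(0.25)² = 28.06 J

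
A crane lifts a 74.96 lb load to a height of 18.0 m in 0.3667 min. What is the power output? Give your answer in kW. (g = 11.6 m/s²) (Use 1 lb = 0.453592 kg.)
Convert to SI: m = 34.0013 kg, h = 18.0 m, t = 22.002 s
P = mgh/t = (34.0013)(11.6)(18.0)/22.002 = 322.673 W = 0.3227 kW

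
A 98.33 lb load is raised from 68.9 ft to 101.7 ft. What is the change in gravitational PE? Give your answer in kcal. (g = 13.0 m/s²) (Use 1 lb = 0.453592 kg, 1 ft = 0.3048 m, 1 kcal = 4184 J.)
Convert to SI: m = 44.6017 kg, Δh = 9.99744 m
ΔPE = mgΔh = (44.6017)(13.0)(9.99744) = 5796.74 J = 1.385 kcal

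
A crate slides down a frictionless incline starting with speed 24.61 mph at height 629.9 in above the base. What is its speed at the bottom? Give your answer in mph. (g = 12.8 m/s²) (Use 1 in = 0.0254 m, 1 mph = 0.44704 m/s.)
Convert to SI: v₀ = 11.0017 m/s, h = 15.9995 m
½mv₀² + mgh = ½mv² ⇒ v = √(v₀² + 2gh) = √(11.0017² + 2·12.8·15.9995) = 23.0352 m/s = 51.53 mph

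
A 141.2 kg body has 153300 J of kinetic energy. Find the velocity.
v = √(2·KE/m) = √(2·153300/141.2) = 46.6 m/s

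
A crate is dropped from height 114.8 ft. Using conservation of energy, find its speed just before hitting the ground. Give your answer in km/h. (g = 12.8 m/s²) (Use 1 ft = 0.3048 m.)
Convert to SI: h = 34.991 m
mgh = ½mv² ⇒ v = √(2gh) = √(2·12.8·34.991) = 29.9294 m/s = 107.7 km/h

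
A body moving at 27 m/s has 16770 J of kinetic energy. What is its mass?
m = 2·KE/v² = 2·16770/(27)² = 46.01 kg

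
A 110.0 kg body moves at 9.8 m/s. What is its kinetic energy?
KE = ½mv² = ½(110.0)(9.8)² = 5282 J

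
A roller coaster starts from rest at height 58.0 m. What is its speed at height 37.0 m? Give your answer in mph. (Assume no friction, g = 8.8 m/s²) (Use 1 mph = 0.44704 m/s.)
mgh₁ = mgh₂ + ½mv² ⇒ v = √(2g(h₁−h₂)) = √(2·8.8·21.0) = 19.225 m/s = 43.01 mph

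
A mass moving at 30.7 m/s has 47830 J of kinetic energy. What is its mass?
m = 2·KE/v² = 2·47830/(30.7)² = 101.5 kg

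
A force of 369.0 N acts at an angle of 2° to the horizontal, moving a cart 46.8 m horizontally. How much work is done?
W = F·d·cosθ = (369.0)(46.8)cos(2°) = 17260 J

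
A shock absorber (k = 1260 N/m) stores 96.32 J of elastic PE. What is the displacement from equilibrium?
x = √(2·PE/k) = √(2·96.32/1260) = 0.391 m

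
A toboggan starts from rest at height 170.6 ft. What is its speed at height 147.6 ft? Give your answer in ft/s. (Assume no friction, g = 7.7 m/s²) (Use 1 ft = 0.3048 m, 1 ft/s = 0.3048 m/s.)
Convert to SI: h₁−h₂ = 7.0104 m
mgh₁ = mgh₂ + ½mv² ⇒ v = √(2g(h₁−h₂)) = √(2·7.7·7.0104) = 10.3904 m/s = 34.09 ft/s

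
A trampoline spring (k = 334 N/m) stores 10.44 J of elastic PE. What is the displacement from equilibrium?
x = √(2·PE/k) = √(2·10.44/334) = 0.25 m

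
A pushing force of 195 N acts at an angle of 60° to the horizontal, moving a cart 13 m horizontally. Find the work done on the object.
W = F·d·cosθ = (195)(13)cos(60°) = 1268 J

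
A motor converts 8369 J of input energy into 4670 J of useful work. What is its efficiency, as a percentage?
η = W_out/W_in = 4670/8369 = 55.8%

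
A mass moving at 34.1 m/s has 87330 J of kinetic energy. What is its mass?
m = 2·KE/v² = 2·87330/(34.1)² = 150.2 kg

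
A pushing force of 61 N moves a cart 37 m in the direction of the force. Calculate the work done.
W = F·d = (61)(37) = 2257 J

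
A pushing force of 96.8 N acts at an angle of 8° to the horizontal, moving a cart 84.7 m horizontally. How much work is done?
W = F·d·cosθ = (96.8)(84.7)cos(8°) = 8119 J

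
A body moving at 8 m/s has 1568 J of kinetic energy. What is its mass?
m = 2·KE/v² = 2·1568/(8)² = 49.0 kg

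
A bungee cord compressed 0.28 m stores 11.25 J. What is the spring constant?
k = 2·PE/x² = 2·11.25/(0.28)² = 287.0 N/m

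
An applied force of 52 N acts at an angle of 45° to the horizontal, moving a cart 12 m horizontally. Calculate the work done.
W = F·d·cosθ = (52)(12)cos(45°) = 441.2 J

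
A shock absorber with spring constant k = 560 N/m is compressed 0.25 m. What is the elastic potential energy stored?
PE = ½kx² = ½(560)(0.25)² = 17.5 J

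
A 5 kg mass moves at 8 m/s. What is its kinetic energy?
KE = ½mv² = ½(5)(8)² = 160.0 J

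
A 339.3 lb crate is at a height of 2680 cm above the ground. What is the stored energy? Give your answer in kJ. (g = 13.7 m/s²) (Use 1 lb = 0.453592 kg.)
Convert to SI: m = 153.904 kg, h = 26.8 m
PE = mgh = (153.904)(13.7)(26.8) = 56507.3 J = 56.51 kJ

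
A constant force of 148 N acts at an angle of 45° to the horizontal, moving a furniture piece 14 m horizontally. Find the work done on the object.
W = F·d·cosθ = (148)(14)cos(45°) = 1465 J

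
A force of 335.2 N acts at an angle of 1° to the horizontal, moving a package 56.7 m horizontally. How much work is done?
W = F·d·cosθ = (335.2)(56.7)cos(1°) = 19000 J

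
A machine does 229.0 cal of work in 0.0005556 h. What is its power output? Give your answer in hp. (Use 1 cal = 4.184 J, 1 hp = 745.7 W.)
Convert to SI: W = 958.136 J, t = 2.00016 s
P = W/t = 958.136/2.00016 = 479.03 W = 0.6424 hp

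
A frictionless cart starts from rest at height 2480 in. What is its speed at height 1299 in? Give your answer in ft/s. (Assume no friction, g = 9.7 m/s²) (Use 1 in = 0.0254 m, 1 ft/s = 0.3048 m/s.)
Convert to SI: h₁−h₂ = 29.9974 m
mgh₁ = mgh₂ + ½mv² ⇒ v = √(2g(h₁−h₂)) = √(2·9.7·29.9974) = 24.1236 m/s = 79.15 ft/s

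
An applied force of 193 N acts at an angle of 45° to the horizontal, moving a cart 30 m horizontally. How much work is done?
W = F·d·cosθ = (193)(30)cos(45°) = 4094 J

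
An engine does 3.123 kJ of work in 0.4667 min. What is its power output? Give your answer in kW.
Convert to SI: W = 3123.0 J, t = 28.002 s
P = W/t = 3123.0/28.002 = 111.528 W = 0.1115 kW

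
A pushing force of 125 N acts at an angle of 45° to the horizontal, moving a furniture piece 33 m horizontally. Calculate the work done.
W = F·d·cosθ = (125)(33)cos(45°) = 2917 J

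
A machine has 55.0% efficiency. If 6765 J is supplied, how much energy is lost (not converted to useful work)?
W_lost = W_in(1 − η) = 6765·(1 − 0.55) = 3044 J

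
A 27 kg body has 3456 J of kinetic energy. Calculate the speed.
v = √(2·KE/m) = √(2·3456/27) = 16.0 m/s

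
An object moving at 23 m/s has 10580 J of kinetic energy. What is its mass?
m = 2·KE/v² = 2·10580/(23)² = 40.0 kg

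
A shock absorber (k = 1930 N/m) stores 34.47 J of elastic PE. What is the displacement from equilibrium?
x = √(2·PE/k) = √(2·34.47/1930) = 0.189 m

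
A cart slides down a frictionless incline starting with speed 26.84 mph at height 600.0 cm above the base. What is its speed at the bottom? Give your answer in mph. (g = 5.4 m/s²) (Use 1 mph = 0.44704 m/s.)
Convert to SI: v₀ = 11.9986 m/s, h = 6.0 m
½mv₀² + mgh = ½mv² ⇒ v = √(v₀² + 2gh) = √(11.9986² + 2·5.4·6.0) = 14.4487 m/s = 32.32 mph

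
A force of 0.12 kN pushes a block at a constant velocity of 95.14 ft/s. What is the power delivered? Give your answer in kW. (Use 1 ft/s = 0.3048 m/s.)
Convert to SI: F = 120.0 N, v = 28.9987 m/s
P = Fv = (120.0)(28.9987) = 3479.84 W = 3.48 kW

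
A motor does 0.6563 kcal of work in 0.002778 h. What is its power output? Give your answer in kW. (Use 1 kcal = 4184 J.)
Convert to SI: W = 2745.96 J, t = 10.0008 s
P = W/t = 2745.96/10.0008 = 274.574 W = 0.2746 kW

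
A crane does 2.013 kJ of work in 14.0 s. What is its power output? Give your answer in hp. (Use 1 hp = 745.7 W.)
Convert to SI: W = 2013.0 J, t = 14.0 s
P = W/t = 2013.0/14.0 = 143.786 W = 0.1928 hp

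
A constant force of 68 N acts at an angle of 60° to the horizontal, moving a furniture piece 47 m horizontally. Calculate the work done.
W = F·d·cosθ = (68)(47)cos(60°) = 1598 J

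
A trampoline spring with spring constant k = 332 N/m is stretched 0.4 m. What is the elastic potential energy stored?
PE = ½kx² = ½(332)(0.4)² = 26.56 J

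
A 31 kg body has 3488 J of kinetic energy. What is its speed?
v = √(2·KE/m) = √(2·3488/31) = 15.0 m/s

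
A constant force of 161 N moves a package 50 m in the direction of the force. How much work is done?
W = F·d = (161)(50) = 8050 J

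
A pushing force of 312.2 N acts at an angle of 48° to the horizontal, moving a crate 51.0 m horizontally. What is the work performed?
W = F·d·cosθ = (312.2)(51.0)cos(48°) = 10650 J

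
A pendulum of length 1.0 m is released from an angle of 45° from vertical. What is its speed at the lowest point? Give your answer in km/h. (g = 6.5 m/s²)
h = L(1 − cosθ) = 1.0(1 − cos45°) = 0.292893 m
v = √(2gh) = √(2·6.5·0.292893) = 1.95131 m/s = 7.025 km/h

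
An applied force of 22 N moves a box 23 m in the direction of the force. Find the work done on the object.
W = F·d = (22)(23) = 506.0 J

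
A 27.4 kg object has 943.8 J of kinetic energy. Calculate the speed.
v = √(2·KE/m) = √(2·943.8/27.4) = 8.3 m/s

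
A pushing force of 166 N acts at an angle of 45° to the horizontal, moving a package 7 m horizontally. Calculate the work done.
W = F·d·cosθ = (166)(7)cos(45°) = 821.7 J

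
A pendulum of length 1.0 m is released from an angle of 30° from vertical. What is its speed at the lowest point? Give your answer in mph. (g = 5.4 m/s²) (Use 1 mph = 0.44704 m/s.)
h = L(1 − cosθ) = 1.0(1 − cos30°) = 0.133975 m
v = √(2gh) = √(2·5.4·0.133975) = 1.20288 m/s = 2.691 mph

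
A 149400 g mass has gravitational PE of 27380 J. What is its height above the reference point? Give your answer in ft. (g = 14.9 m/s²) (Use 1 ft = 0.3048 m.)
Convert to SI: m = 149.4 kg, PE = 27380.0 J
h = PE/(mg) = 27380.0/(149.4·14.9) = 12.2998 m = 40.35 ft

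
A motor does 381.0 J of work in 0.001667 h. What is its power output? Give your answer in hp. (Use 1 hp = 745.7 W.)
Convert to SI: W = 381.0 J, t = 6.0012 s
P = W/t = 381.0/6.0012 = 63.4873 W = 0.08514 hp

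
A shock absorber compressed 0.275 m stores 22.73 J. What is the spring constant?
k = 2·PE/x² = 2·22.73/(0.275)² = 601.1 N/m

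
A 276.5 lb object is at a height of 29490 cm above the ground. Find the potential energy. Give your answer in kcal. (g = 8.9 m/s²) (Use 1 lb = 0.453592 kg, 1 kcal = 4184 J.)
Convert to SI: m = 125.418 kg, h = 294.9 m
PE = mgh = (125.418)(8.9)(294.9) = 329174 J = 78.67 kcal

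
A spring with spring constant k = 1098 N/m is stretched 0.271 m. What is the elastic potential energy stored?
PE = ½kx² = ½(1098)(0.271)² = 40.32 J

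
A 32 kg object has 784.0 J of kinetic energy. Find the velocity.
v = √(2·KE/m) = √(2·784.0/32) = 7.0 m/s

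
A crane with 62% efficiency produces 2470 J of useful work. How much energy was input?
W_in = W_out/η = 2470/0.62 = 3984 J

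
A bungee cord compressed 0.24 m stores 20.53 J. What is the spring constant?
k = 2·PE/x² = 2·20.53/(0.24)² = 712.8 N/m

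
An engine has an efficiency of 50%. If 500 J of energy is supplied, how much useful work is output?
W_out = η·W_in = 0.5·500 = 250.0 J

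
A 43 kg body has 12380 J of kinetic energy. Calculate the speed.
v = √(2·KE/m) = √(2·12380/43) = 24.0 m/s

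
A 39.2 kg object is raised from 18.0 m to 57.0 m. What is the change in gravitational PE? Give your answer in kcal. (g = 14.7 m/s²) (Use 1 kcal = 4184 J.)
ΔPE = mgΔh = (39.2)(14.7)(39.0) = 22473.4 J = 5.371 kcal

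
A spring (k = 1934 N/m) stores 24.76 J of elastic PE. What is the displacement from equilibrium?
x = √(2·PE/k) = √(2·24.76/1934) = 0.16 m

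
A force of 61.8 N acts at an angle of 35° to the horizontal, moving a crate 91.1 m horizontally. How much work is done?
W = F·d·cosθ = (61.8)(91.1)cos(35°) = 4612 J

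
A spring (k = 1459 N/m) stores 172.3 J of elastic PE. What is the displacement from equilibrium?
x = √(2·PE/k) = √(2·172.3/1459) = 0.486 m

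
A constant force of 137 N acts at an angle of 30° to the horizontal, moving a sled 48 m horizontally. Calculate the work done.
W = F·d·cosθ = (137)(48)cos(30°) = 5695 J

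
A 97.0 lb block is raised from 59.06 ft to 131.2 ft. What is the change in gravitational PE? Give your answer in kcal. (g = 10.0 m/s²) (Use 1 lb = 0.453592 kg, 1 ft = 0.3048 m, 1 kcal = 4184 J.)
Convert to SI: m = 43.9984 kg, Δh = 21.9883 m
ΔPE = mgΔh = (43.9984)(10.0)(21.9883) = 9674.49 J = 2.312 kcal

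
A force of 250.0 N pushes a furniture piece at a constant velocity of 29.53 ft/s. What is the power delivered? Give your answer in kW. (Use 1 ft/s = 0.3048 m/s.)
Convert to SI: F = 250.0 N, v = 9.00074 m/s
P = Fv = (250.0)(9.00074) = 2250.19 W = 2.25 kW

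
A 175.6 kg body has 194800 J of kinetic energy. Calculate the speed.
v = √(2·KE/m) = √(2·194800/175.6) = 47.1 m/s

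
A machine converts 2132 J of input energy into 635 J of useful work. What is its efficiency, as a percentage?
η = W_out/W_in = 635/2132 = 29.78%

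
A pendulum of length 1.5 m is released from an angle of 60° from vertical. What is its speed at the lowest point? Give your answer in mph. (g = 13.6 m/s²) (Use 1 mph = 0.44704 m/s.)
h = L(1 − cosθ) = 1.5(1 − cos60°) = 0.75 m
v = √(2gh) = √(2·13.6·0.75) = 4.51664 m/s = 10.1 mph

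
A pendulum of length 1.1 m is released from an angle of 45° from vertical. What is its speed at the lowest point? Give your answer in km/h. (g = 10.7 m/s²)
h = L(1 − cosθ) = 1.1(1 − cos45°) = 0.322183 m
v = √(2gh) = √(2·10.7·0.322183) = 2.62578 m/s = 9.453 km/h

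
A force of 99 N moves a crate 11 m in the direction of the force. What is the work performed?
W = F·d = (99)(11) = 1089 J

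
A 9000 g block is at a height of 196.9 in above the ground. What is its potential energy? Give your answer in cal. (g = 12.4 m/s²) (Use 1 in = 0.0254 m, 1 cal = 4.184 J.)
Convert to SI: m = 9.0 kg, h = 5.00126 m
PE = mgh = (9.0)(12.4)(5.00126) = 558.141 J = 133.4 cal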